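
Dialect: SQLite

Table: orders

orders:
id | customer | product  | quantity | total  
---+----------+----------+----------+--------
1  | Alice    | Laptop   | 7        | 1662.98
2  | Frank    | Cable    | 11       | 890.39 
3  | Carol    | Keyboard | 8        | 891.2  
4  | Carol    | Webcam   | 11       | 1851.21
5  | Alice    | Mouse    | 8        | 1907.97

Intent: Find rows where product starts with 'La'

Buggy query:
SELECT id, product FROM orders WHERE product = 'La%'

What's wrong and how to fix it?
Bug: Wildcards only work with LIKE; '=' treats '%' as a literal character

Fix: Use LIKE for wildcard pattern matching

Corrected query:
SELECT id, product FROM orders WHERE product LIKE 'La%'

Result:
id | product
---+--------
1  | Laptop 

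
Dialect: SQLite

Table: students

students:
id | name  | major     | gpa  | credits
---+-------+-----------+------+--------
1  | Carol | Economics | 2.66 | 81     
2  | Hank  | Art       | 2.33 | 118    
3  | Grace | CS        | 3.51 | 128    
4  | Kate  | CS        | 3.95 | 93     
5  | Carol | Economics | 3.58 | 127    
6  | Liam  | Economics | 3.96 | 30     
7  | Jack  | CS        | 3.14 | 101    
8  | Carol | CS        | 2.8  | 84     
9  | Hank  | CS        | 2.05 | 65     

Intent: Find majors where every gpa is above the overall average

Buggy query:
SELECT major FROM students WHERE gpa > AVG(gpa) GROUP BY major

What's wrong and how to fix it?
Bug: WHERE evaluates per row before aggregation, so AVG() is unavailable

Fix: Use a subquery for AVG and a HAVING MIN(...) filter so the condition holds for every row in the group

Corrected query:
SELECT major FROM students GROUP BY major HAVING MIN(gpa) > (SELECT AVG(gpa) FROM students)

Result:
(no rows)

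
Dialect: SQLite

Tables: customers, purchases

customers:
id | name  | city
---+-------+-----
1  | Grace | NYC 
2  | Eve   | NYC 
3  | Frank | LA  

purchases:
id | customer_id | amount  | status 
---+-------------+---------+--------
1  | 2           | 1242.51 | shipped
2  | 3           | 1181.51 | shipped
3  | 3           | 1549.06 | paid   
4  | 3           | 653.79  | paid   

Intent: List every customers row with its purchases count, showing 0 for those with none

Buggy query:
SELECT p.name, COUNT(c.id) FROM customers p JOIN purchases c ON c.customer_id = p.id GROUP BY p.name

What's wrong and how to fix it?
Bug: An inner join excludes parents with zero children

Fix: Switch to LEFT JOIN to retain unmatched parent rows

Corrected query:
SELECT p.name, COUNT(c.id) FROM customers p LEFT JOIN purchases c ON c.customer_id = p.id GROUP BY p.name

Result:
name  | COUNT(c.id)
------+------------
Eve   | 1          
Frank | 3          
Grace | 0          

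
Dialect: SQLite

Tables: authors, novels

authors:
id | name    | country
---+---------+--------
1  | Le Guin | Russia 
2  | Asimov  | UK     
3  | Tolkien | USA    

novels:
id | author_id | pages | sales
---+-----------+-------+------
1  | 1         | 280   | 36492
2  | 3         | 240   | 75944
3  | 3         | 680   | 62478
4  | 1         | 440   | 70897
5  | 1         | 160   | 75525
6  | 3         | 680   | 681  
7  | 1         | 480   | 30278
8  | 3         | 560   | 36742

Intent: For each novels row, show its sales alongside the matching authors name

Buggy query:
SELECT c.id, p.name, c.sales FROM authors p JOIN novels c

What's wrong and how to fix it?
Bug: Missing join condition: each novels row is matched to all authors rows instead of just its own

Fix: Add ON c.author_id = p.id to the JOIN

Corrected query:
SELECT c.id, p.name, c.sales FROM authors p JOIN novels c ON c.author_id = p.id

Result:
id | name    | sales
---+---------+------
1  | Le Guin | 36492
2  | Tolkien | 75944
3  | Tolkien | 62478
4  | Le Guin | 70897
5  | Le Guin | 75525
6  | Tolkien | 681  
7  | Le Guin | 30278
8  | Tolkien | 36742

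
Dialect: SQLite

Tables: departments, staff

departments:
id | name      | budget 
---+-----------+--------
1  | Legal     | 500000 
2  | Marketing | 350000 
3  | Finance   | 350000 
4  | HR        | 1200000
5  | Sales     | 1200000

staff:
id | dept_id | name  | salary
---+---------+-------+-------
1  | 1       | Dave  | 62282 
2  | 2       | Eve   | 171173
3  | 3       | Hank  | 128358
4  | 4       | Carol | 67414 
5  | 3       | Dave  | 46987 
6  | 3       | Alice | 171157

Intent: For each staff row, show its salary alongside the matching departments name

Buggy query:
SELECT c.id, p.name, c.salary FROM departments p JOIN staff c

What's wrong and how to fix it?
Bug: JOIN with no ON clause produces a cartesian product; every staff row pairs with every departments row

Fix: Specify the join condition linking the foreign key to the parent id

Corrected query:
SELECT c.id, p.name, c.salary FROM departments p JOIN staff c ON c.dept_id = p.id

Result:
id | name      | salary
---+-----------+-------
1  | Legal     | 62282 
2  | Marketing | 171173
3  | Finance   | 128358
4  | HR        | 67414 
5  | Finance   | 46987 
6  | Finance   | 171157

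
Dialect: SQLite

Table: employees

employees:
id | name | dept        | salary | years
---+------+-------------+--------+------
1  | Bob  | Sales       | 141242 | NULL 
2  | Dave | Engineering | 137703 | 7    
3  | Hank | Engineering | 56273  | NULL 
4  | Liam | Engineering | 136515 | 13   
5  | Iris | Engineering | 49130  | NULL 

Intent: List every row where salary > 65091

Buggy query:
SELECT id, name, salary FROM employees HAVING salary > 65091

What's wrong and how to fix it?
Bug: HAVING filters the output of aggregation, but this query has no GROUP BY and no aggregate functions, so SQLite rejects it (HAVING clause on a non-aggregate query); the condition here is per row

Fix: Replace HAVING with WHERE since the condition applies to individual rows

Corrected query:
SELECT id, name, salary FROM employees WHERE salary > 65091

Result:
id | name | salary
---+------+-------
1  | Bob  | 141242
2  | Dave | 137703
4  | Liam | 136515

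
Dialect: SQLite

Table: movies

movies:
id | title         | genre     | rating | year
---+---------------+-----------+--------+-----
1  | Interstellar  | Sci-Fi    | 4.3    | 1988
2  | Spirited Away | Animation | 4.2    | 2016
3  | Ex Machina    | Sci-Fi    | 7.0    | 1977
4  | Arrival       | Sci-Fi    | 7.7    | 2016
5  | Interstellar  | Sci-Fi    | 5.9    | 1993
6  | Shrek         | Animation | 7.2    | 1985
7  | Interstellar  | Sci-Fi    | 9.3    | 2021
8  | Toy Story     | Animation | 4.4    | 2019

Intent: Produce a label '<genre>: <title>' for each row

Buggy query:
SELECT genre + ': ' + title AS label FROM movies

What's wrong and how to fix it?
Bug: SQLite uses || for string concatenation; + coerces text to numbers (yielding 0)

Fix: Use the || operator for string concatenation

Corrected query:
SELECT genre || ': ' || title AS label FROM movies

Result:
label                   
------------------------
Sci-Fi: Interstellar    
Animation: Spirited Away
Sci-Fi: Ex Machina      
Sci-Fi: Arrival         
Sci-Fi: Interstellar    
Animation: Shrek        
Sci-Fi: Interstellar    
Animation: Toy Story    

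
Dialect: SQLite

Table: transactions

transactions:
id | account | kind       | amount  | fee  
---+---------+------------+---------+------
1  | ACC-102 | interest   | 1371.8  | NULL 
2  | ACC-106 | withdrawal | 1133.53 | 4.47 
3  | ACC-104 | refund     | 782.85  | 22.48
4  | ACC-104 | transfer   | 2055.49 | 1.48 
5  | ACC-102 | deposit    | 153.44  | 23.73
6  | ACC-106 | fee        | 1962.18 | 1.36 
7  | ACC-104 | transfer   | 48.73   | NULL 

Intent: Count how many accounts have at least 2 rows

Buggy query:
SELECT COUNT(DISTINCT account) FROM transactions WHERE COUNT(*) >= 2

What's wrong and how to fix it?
Bug: WHERE filters individual rows, not groups, so a group-level COUNT is invalid there

Fix: Use a subquery that GROUPs and filters with HAVING, then count its rows

Corrected query:
SELECT COUNT(*) FROM (SELECT account FROM transactions GROUP BY account HAVING COUNT(*) >= 2)

Result:
COUNT(*)
--------
3       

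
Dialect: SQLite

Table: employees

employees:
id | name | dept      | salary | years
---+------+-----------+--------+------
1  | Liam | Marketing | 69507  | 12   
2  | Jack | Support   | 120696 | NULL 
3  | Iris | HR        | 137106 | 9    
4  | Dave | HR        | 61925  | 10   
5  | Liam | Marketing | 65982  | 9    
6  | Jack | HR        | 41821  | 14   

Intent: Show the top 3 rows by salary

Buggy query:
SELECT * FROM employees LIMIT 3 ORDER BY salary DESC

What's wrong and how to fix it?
Bug: LIMIT must come after ORDER BY

Fix: Sort with ORDER BY, then apply LIMIT

Corrected query:
SELECT * FROM employees ORDER BY salary DESC LIMIT 3

Result:
id | name | dept      | salary | years
---+------+-----------+--------+------
3  | Iris | HR        | 137106 | 9    
2  | Jack | Support   | 120696 | NULL 
1  | Liam | Marketing | 69507  | 12   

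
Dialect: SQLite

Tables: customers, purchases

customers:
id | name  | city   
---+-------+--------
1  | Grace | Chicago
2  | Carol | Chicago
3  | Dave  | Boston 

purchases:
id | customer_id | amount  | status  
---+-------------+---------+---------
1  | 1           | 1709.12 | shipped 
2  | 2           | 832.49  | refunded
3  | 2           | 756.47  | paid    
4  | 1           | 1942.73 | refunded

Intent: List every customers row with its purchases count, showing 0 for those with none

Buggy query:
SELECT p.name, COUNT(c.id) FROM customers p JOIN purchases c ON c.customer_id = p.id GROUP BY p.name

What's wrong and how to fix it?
Bug: INNER JOIN drops customers rows that have no matching purchases rows

Fix: Use LEFT JOIN so parents without children still appear (COUNT(c.id) gives 0)

Corrected query:
SELECT p.name, COUNT(c.id) FROM customers p LEFT JOIN purchases c ON c.customer_id = p.id GROUP BY p.name

Result:
name  | COUNT(c.id)
------+------------
Carol | 2          
Dave  | 0          
Grace | 2          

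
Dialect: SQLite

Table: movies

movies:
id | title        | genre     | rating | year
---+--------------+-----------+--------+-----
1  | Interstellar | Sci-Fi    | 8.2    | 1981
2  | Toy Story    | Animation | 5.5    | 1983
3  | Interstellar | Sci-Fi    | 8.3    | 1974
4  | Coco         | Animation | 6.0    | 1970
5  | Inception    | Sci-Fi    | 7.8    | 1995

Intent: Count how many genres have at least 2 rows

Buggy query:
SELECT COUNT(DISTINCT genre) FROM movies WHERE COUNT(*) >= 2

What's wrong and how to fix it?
Bug: WHERE filters individual rows, not groups, so a group-level COUNT is invalid there

Fix: Group first with HAVING COUNT(*) >= 2, then COUNT the resulting groups

Corrected query:
SELECT COUNT(*) FROM (SELECT genre FROM movies GROUP BY genre HAVING COUNT(*) >= 2)

Result:
COUNT(*)
--------
2       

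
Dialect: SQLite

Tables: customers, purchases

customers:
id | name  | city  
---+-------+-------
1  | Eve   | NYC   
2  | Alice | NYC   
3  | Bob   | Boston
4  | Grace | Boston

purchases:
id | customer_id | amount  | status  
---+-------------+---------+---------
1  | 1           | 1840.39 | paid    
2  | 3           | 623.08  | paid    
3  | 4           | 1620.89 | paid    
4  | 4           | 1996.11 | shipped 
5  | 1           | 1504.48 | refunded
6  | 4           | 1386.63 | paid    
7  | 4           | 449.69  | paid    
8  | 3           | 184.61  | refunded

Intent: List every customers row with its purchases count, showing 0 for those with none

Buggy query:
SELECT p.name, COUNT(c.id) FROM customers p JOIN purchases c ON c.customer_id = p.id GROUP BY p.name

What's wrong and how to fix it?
Bug: INNER JOIN drops customers rows that have no matching purchases rows

Fix: Switch to LEFT JOIN to retain unmatched parent rows

Corrected query:
SELECT p.name, COUNT(c.id) FROM customers p LEFT JOIN purchases c ON c.customer_id = p.id GROUP BY p.name

Result:
name  | COUNT(c.id)
------+------------
Alice | 0          
Bob   | 2          
Eve   | 2          
Grace | 4          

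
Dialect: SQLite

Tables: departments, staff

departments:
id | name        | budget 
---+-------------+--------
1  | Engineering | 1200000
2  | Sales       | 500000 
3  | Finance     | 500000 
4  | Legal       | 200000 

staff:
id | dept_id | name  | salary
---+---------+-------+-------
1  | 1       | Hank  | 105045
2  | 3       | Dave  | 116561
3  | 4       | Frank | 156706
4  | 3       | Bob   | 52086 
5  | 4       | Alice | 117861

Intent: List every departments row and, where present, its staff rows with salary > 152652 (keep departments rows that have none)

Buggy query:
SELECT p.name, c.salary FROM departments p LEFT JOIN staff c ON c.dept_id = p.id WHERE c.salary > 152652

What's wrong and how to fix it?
Bug: A WHERE condition on the right-hand table after LEFT JOIN drops unmatched parents

Fix: Put 'c.salary > 152652' in the JOIN's ON clause instead of WHERE

Corrected query:
SELECT p.name, c.salary FROM departments p LEFT JOIN staff c ON c.dept_id = p.id AND c.salary > 152652

Result:
name        | salary
------------+-------
Engineering | NULL  
Sales       | NULL  
Finance     | NULL  
Legal       | 156706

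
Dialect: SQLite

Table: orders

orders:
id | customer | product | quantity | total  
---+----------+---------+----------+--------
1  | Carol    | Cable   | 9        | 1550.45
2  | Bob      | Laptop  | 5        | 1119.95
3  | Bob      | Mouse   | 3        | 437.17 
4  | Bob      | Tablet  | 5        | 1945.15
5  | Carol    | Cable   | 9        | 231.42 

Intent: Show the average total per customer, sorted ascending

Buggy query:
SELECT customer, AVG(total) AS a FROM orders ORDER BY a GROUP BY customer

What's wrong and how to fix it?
Bug: ORDER BY appears before GROUP BY; SQL clause order requires GROUP BY first

Fix: Reorder: SELECT … FROM … GROUP BY … ORDER BY …

Corrected query:
SELECT customer, AVG(total) AS a FROM orders GROUP BY customer ORDER BY a

Result:
customer | a          
---------+------------
Carol    | 890.935    
Bob      | 1167.423333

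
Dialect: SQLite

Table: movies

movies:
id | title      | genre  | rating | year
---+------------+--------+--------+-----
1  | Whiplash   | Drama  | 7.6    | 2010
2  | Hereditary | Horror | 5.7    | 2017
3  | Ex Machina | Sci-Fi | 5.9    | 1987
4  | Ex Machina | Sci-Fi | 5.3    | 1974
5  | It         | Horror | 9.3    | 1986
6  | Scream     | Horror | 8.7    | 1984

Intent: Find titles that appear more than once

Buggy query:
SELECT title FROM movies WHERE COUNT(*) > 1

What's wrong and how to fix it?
Bug: COUNT(*) is an aggregate and cannot be used in WHERE

Fix: GROUP BY title, then filter groups with HAVING COUNT(*) > 1

Corrected query:
SELECT title FROM movies GROUP BY title HAVING COUNT(*) > 1

Result:
title     
----------
Ex Machina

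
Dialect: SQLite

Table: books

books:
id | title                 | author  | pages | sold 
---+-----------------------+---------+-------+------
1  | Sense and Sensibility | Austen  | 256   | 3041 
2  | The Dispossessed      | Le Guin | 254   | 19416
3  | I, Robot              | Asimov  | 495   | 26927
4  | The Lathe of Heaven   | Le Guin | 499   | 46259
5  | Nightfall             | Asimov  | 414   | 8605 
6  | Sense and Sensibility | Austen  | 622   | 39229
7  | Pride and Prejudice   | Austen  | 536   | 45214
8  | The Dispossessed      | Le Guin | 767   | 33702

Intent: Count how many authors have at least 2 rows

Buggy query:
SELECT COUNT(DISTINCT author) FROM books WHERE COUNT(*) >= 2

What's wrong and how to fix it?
Bug: COUNT(*) cannot appear in WHERE; the per-group count doesn't exist yet

Fix: Use a subquery that GROUPs and filters with HAVING, then count its rows

Corrected query:
SELECT COUNT(*) FROM (SELECT author FROM books GROUP BY author HAVING COUNT(*) >= 2)

Result:
COUNT(*)
--------
3       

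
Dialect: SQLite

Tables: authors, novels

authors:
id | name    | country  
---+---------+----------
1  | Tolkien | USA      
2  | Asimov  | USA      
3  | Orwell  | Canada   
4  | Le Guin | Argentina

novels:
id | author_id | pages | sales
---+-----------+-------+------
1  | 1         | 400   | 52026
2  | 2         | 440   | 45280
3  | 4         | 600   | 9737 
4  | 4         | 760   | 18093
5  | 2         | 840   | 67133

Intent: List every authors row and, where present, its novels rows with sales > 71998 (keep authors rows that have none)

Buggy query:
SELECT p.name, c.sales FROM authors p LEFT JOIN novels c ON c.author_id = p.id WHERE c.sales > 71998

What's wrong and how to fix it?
Bug: A WHERE condition on the right-hand table after LEFT JOIN drops unmatched parents

Fix: Put 'c.sales > 71998' in the JOIN's ON clause instead of WHERE

Corrected query:
SELECT p.name, c.sales FROM authors p LEFT JOIN novels c ON c.author_id = p.id AND c.sales > 71998

Result:
name    | sales
--------+------
Tolkien | NULL 
Asimov  | NULL 
Orwell  | NULL 
Le Guin | NULL 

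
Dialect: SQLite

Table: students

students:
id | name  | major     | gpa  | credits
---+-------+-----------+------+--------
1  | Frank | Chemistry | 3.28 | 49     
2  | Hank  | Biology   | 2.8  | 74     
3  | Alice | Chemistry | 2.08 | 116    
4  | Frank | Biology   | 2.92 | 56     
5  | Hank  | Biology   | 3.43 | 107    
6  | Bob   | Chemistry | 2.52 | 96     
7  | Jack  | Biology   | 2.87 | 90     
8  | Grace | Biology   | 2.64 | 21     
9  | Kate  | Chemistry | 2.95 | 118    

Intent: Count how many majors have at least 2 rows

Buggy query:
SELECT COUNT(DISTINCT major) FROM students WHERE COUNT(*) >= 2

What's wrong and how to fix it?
Bug: WHERE filters individual rows, not groups, so a group-level COUNT is invalid there

Fix: Group first with HAVING COUNT(*) >= 2, then COUNT the resulting groups

Corrected query:
SELECT COUNT(*) FROM (SELECT major FROM students GROUP BY major HAVING COUNT(*) >= 2)

Result:
COUNT(*)
--------
2       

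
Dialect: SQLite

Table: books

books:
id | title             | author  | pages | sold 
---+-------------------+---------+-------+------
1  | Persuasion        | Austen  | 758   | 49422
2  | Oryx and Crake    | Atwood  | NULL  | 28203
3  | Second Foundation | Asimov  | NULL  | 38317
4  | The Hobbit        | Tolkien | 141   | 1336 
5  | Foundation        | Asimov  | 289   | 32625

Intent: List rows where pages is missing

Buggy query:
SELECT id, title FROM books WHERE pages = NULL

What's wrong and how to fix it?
Bug: '= NULL' is always unknown in SQL three-valued logic, so no rows match

Fix: Replace '= NULL' with 'IS NULL'

Corrected query:
SELECT id, title FROM books WHERE pages IS NULL

Result:
id | title            
---+------------------
2  | Oryx and Crake   
3  | Second Foundation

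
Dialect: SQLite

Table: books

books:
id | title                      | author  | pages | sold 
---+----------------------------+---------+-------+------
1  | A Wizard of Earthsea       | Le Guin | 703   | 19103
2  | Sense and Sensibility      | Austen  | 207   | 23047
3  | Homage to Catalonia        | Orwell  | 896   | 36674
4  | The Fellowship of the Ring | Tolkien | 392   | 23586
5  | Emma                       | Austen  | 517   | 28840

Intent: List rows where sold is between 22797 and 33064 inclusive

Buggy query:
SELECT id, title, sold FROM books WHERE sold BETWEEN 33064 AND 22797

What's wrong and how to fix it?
Bug: The bounds are reversed; BETWEEN a AND b requires a <= b to match anything

Fix: Write BETWEEN 22797 AND 33064

Corrected query:
SELECT id, title, sold FROM books WHERE sold BETWEEN 22797 AND 33064

Result:
id | title                      | sold 
---+----------------------------+------
2  | Sense and Sensibility      | 23047
4  | The Fellowship of the Ring | 23586
5  | Emma                       | 28840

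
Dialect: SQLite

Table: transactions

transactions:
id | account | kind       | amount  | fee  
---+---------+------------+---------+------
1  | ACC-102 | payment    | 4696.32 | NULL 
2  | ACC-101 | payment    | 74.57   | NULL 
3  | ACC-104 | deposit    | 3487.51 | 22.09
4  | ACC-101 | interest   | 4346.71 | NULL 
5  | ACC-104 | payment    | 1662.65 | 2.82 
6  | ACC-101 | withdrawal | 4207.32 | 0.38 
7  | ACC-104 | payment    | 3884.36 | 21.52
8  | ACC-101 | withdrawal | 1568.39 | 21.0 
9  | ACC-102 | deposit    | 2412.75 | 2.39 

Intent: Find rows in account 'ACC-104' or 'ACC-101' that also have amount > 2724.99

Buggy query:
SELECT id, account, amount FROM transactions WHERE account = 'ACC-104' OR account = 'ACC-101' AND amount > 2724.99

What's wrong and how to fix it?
Bug: AND binds tighter than OR, so this parses as account = 'ACC-104' OR (account = 'ACC-101' AND amount > 2724.99)

Fix: Add parentheses around the OR so the AND applies to both alternatives

Corrected query:
SELECT id, account, amount FROM transactions WHERE (account = 'ACC-104' OR account = 'ACC-101') AND amount > 2724.99

Result:
id | account | amount 
---+---------+--------
3  | ACC-104 | 3487.51
4  | ACC-101 | 4346.71
6  | ACC-101 | 4207.32
7  | ACC-104 | 3884.36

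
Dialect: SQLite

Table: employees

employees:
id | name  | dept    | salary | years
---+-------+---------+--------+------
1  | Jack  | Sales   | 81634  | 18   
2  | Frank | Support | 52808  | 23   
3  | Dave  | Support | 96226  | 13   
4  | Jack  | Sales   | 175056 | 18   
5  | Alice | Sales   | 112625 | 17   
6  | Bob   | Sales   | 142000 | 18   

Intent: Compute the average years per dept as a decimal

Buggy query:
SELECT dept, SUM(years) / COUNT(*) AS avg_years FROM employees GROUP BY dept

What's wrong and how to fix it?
Bug: Both operands are integers, so '/' performs integer division and truncates

Fix: Multiply by 1.0 (or CAST to REAL) to force floating-point division

Corrected query:
SELECT dept, SUM(years) * 1.0 / COUNT(*) AS avg_years FROM employees GROUP BY dept

Result:
dept    | avg_years
--------+----------
Sales   | 17.75    
Support | 18       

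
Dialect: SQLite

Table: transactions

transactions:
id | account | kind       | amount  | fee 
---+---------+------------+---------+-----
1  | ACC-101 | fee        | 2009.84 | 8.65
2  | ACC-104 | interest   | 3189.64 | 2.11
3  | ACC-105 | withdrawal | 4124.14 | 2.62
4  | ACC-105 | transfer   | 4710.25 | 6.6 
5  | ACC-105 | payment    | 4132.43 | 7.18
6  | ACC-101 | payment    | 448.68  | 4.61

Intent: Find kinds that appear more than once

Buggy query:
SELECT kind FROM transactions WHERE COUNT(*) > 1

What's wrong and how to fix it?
Bug: WHERE can't reference COUNT(*); aggregates are computed after WHERE

Fix: GROUP BY kind, then filter groups with HAVING COUNT(*) > 1

Corrected query:
SELECT kind FROM transactions GROUP BY kind HAVING COUNT(*) > 1

Result:
kind   
-------
payment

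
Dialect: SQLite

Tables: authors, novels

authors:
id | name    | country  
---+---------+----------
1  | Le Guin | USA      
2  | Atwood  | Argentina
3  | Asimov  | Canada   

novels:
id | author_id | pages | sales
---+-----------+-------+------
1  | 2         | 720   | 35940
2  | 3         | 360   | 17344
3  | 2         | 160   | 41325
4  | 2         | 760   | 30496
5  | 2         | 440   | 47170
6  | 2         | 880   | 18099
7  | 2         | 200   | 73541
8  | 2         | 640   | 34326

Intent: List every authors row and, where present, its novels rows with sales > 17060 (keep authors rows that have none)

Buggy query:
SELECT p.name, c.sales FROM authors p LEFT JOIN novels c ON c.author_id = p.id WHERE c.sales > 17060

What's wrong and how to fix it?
Bug: Filtering c.sales in WHERE discards the NULL rows produced by LEFT JOIN, turning it into an inner join

Fix: Move the right-table condition into the ON clause so unmatched parents are kept

Corrected query:
SELECT p.name, c.sales FROM authors p LEFT JOIN novels c ON c.author_id = p.id AND c.sales > 17060

Result:
name    | sales
--------+------
Le Guin | NULL 
Atwood  | 18099
Atwood  | 30496
Atwood  | 34326
Atwood  | 35940
Atwood  | 41325
Atwood  | 47170
Atwood  | 73541
Asimov  | 17344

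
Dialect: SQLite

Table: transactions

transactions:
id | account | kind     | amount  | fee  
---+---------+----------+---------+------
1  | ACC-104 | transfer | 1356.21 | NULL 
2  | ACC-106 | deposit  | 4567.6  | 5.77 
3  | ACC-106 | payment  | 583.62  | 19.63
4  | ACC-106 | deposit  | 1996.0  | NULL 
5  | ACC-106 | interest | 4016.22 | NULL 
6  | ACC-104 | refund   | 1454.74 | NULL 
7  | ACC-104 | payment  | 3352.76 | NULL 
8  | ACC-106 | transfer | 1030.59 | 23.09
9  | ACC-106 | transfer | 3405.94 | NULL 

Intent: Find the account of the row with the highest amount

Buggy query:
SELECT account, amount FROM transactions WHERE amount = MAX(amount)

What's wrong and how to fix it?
Bug: MAX(amount) is an aggregate and cannot be used directly in WHERE

Fix: Use a subquery: WHERE amount = (SELECT MAX(amount) FROM transactions)

Corrected query:
SELECT account, amount FROM transactions WHERE amount = (SELECT MAX(amount) FROM transactions)

Result:
account | amount
--------+-------
ACC-106 | 4567.6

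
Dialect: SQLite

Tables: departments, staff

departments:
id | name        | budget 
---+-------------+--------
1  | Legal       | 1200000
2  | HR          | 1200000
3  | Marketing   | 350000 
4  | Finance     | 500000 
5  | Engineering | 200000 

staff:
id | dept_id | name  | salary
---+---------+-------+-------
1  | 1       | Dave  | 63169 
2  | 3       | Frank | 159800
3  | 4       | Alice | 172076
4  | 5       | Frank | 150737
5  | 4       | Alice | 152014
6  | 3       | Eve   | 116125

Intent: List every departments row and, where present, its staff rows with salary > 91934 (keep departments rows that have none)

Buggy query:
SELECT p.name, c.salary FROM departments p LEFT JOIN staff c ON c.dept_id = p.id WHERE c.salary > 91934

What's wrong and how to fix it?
Bug: A WHERE condition on the right-hand table after LEFT JOIN drops unmatched parents

Fix: Move the right-table condition into the ON clause so unmatched parents are kept

Corrected query:
SELECT p.name, c.salary FROM departments p LEFT JOIN staff c ON c.dept_id = p.id AND c.salary > 91934

Result:
name        | salary
------------+-------
Legal       | NULL  
HR          | NULL  
Marketing   | 116125
Marketing   | 159800
Finance     | 152014
Finance     | 172076
Engineering | 150737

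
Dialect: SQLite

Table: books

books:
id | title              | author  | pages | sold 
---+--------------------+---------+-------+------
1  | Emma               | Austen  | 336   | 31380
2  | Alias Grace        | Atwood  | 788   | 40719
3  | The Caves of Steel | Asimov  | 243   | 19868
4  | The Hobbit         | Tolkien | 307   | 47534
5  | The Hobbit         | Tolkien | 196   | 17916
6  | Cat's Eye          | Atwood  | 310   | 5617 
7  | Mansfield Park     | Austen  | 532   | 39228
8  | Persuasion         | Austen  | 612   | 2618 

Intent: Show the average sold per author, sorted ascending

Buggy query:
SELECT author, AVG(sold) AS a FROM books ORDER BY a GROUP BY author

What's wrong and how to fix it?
Bug: ORDER BY appears before GROUP BY; SQL clause order requires GROUP BY first

Fix: Move ORDER BY to the end, after GROUP BY

Corrected query:
SELECT author, AVG(sold) AS a FROM books GROUP BY author ORDER BY a

Result:
author  | a           
--------+-------------
Asimov  | 19868       
Atwood  | 23168       
Austen  | 24408.666667
Tolkien | 32725       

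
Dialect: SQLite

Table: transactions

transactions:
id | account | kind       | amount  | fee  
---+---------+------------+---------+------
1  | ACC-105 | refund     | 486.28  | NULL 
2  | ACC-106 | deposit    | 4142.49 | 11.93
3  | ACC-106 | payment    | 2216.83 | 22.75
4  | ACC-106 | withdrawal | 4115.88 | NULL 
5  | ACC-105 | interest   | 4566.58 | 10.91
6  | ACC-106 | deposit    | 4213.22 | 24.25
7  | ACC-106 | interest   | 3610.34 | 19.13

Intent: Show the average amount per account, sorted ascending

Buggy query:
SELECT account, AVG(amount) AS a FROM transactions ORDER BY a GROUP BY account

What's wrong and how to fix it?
Bug: GROUP BY must precede ORDER BY

Fix: Reorder: SELECT … FROM … GROUP BY … ORDER BY …

Corrected query:
SELECT account, AVG(amount) AS a FROM transactions GROUP BY account ORDER BY a

Result:
account | a       
--------+---------
ACC-105 | 2526.43 
ACC-106 | 3659.752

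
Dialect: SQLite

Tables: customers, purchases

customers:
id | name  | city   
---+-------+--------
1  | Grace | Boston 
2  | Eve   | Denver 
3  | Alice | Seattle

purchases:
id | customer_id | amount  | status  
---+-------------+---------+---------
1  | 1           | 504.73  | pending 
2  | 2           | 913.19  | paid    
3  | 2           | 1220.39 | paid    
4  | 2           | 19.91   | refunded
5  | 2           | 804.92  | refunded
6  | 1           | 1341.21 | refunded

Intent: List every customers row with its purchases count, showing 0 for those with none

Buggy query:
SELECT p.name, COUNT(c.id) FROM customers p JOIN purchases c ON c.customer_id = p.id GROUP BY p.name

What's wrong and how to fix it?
Bug: INNER JOIN drops customers rows that have no matching purchases rows

Fix: Switch to LEFT JOIN to retain unmatched parent rows

Corrected query:
SELECT p.name, COUNT(c.id) FROM customers p LEFT JOIN purchases c ON c.customer_id = p.id GROUP BY p.name

Result:
name  | COUNT(c.id)
------+------------
Alice | 0          
Eve   | 4          
Grace | 2          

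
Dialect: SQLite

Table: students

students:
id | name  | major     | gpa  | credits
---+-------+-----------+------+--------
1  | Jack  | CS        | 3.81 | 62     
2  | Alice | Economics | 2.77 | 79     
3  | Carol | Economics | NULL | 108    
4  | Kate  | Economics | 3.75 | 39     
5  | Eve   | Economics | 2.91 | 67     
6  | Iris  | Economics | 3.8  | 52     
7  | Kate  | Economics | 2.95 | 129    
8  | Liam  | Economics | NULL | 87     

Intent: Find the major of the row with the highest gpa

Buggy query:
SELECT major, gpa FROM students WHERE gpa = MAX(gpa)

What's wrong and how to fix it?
Bug: MAX(gpa) is an aggregate and cannot be used directly in WHERE

Fix: Wrap MAX in a scalar subquery so WHERE compares against a single value

Corrected query:
SELECT major, gpa FROM students WHERE gpa = (SELECT MAX(gpa) FROM students)

Result:
major | gpa 
------+-----
CS    | 3.81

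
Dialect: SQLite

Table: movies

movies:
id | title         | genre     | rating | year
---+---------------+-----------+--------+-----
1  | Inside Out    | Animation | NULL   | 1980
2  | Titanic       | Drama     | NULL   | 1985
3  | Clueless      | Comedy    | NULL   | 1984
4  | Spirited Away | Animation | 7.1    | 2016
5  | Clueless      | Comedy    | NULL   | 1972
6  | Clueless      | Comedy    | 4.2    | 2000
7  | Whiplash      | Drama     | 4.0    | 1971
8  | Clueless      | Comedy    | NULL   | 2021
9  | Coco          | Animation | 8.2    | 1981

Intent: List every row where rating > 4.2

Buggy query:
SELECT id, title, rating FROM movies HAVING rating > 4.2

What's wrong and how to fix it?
Bug: HAVING filters the output of aggregation, but this query has no GROUP BY and no aggregate functions, so SQLite rejects it (HAVING clause on a non-aggregate query); the condition here is per row

Fix: Replace HAVING with WHERE since the condition applies to individual rows

Corrected query:
SELECT id, title, rating FROM movies WHERE rating > 4.2

Result:
id | title         | rating
---+---------------+-------
4  | Spirited Away | 7.1   
9  | Coco          | 8.2   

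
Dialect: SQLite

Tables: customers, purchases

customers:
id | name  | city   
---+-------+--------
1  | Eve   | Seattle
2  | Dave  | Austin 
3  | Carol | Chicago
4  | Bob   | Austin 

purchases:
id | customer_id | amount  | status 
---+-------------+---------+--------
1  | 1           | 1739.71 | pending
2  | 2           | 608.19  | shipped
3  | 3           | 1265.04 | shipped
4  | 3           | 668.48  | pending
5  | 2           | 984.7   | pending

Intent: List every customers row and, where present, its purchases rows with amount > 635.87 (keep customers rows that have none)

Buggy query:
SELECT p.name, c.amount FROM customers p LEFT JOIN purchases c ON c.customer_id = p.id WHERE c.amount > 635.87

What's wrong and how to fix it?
Bug: Filtering c.amount in WHERE discards the NULL rows produced by LEFT JOIN, turning it into an inner join

Fix: Put 'c.amount > 635.87' in the JOIN's ON clause instead of WHERE

Corrected query:
SELECT p.name, c.amount FROM customers p LEFT JOIN purchases c ON c.customer_id = p.id AND c.amount > 635.87

Result:
name  | amount 
------+--------
Eve   | 1739.71
Dave  | 984.7  
Carol | 668.48 
Carol | 1265.04
Bob   | NULL   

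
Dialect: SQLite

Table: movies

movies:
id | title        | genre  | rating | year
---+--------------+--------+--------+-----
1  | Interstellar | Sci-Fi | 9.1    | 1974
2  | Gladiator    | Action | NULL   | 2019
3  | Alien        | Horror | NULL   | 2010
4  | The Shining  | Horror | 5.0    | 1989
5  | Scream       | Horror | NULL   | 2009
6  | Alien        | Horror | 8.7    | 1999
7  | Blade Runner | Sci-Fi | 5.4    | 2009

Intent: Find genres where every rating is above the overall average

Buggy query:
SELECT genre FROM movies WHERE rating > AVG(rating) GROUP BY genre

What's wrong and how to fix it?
Bug: WHERE evaluates per row before aggregation, so AVG() is unavailable

Fix: Compute the overall average in a scalar subquery and compare each group's MIN against it in HAVING

Corrected query:
SELECT genre FROM movies GROUP BY genre HAVING MIN(rating) > (SELECT AVG(rating) FROM movies)

Result:
(no rows)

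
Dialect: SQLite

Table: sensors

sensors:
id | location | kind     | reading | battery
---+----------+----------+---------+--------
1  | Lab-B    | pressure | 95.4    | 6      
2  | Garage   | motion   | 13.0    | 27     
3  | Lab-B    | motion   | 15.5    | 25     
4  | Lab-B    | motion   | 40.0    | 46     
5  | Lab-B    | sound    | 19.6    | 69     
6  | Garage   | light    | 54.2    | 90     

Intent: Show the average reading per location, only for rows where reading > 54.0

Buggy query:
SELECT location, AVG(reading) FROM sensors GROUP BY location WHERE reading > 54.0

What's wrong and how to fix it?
Bug: WHERE cannot follow GROUP BY

Fix: Place WHERE between FROM and GROUP BY

Corrected query:
SELECT location, AVG(reading) FROM sensors WHERE reading > 54.0 GROUP BY location

Result:
location | AVG(reading)
---------+-------------
Garage   | 54.2        
Lab-B    | 95.4        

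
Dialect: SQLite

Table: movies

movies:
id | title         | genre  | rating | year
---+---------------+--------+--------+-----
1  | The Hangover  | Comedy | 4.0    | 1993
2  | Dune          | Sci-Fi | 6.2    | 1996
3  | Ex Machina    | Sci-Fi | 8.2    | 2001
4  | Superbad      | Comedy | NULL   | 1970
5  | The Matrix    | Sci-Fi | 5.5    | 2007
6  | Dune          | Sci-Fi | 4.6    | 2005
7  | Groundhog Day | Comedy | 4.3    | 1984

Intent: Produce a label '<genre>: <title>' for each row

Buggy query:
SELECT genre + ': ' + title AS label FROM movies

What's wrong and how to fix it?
Bug: SQLite uses || for string concatenation; + coerces text to numbers (yielding 0)

Fix: Replace + with || to concatenate text

Corrected query:
SELECT genre || ': ' || title AS label FROM movies

Result:
label                
---------------------
Comedy: The Hangover 
Sci-Fi: Dune         
Sci-Fi: Ex Machina   
Comedy: Superbad     
Sci-Fi: The Matrix   
Sci-Fi: Dune         
Comedy: Groundhog Day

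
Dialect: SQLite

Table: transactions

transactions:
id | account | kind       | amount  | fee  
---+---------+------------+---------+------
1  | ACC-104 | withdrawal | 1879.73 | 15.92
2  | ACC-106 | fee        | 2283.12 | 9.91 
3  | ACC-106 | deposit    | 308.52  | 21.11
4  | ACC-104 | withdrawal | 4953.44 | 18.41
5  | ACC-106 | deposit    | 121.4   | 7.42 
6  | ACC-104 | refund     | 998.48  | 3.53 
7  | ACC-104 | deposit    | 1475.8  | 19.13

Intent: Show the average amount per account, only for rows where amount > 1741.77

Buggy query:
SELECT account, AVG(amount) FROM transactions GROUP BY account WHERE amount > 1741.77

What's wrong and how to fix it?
Bug: Row-level WHERE must come before GROUP BY in the clause order

Fix: Place WHERE between FROM and GROUP BY

Corrected query:
SELECT account, AVG(amount) FROM transactions WHERE amount > 1741.77 GROUP BY account

Result:
account | AVG(amount)
--------+------------
ACC-104 | 3416.585   
ACC-106 | 2283.12    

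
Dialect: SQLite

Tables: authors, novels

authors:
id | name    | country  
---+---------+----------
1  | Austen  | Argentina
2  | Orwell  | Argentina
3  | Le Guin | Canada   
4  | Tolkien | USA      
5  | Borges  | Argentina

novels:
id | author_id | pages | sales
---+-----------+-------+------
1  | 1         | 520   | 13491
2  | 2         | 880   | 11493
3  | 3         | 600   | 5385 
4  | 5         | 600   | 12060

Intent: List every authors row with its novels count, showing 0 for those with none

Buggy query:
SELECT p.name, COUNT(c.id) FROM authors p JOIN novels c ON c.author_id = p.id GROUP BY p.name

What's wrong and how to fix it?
Bug: An inner join excludes parents with zero children

Fix: Use LEFT JOIN so parents without children still appear (COUNT(c.id) gives 0)

Corrected query:
SELECT p.name, COUNT(c.id) FROM authors p LEFT JOIN novels c ON c.author_id = p.id GROUP BY p.name

Result:
name    | COUNT(c.id)
--------+------------
Austen  | 1          
Borges  | 1          
Le Guin | 1          
Orwell  | 1          
Tolkien | 0          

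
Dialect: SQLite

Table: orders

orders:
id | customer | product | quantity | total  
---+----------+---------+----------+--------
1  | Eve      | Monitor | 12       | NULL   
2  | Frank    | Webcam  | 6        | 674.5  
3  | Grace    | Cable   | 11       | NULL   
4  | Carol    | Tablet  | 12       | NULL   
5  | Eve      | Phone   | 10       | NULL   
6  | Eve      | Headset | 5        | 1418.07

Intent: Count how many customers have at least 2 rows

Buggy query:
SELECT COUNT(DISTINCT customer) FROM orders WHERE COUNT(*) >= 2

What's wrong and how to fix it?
Bug: COUNT(*) cannot appear in WHERE; the per-group count doesn't exist yet

Fix: Use a subquery that GROUPs and filters with HAVING, then count its rows

Corrected query:
SELECT COUNT(*) FROM (SELECT customer FROM orders GROUP BY customer HAVING COUNT(*) >= 2)

Result:
COUNT(*)
--------
1       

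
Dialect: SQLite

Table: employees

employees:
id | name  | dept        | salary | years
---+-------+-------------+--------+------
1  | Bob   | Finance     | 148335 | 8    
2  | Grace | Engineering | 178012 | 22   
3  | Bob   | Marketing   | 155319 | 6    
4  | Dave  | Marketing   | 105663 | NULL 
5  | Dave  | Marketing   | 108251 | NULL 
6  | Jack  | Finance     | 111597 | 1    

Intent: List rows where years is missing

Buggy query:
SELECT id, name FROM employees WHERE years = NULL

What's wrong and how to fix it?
Bug: '= NULL' is always unknown in SQL three-valued logic, so no rows match

Fix: Use IS NULL to test for NULL

Corrected query:
SELECT id, name FROM employees WHERE years IS NULL

Result:
id | name
---+-----
4  | Dave
5  | Dave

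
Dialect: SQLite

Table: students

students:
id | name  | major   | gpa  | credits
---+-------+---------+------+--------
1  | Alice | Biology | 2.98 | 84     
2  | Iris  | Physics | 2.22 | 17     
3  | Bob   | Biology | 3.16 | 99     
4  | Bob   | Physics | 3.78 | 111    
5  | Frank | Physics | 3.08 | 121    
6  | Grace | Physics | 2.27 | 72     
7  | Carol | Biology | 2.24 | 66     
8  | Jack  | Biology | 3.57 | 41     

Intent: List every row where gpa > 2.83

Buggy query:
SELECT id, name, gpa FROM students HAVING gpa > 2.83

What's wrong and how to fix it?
Bug: This is a non-aggregate query (no GROUP BY, no aggregates), so in SQLite the HAVING clause is invalid here; a row-level condition belongs in WHERE

Fix: Use WHERE for row-level filtering

Corrected query:
SELECT id, name, gpa FROM students WHERE gpa > 2.83

Result:
id | name  | gpa 
---+-------+-----
1  | Alice | 2.98
3  | Bob   | 3.16
4  | Bob   | 3.78
5  | Frank | 3.08
8  | Jack  | 3.57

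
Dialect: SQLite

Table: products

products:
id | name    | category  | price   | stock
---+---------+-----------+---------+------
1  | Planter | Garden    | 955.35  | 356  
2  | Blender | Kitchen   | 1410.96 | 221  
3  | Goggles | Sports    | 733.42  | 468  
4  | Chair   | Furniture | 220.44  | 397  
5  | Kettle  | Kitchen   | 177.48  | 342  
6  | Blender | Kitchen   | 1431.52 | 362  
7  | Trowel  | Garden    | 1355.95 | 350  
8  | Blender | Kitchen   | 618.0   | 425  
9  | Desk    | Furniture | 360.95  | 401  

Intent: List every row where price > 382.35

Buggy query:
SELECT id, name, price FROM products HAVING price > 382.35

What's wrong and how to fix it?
Bug: HAVING filters the output of aggregation, but this query has no GROUP BY and no aggregate functions, so SQLite rejects it (HAVING clause on a non-aggregate query); the condition here is per row

Fix: Use WHERE for row-level filtering

Corrected query:
SELECT id, name, price FROM products WHERE price > 382.35

Result:
id | name    | price  
---+---------+--------
1  | Planter | 955.35 
2  | Blender | 1410.96
3  | Goggles | 733.42 
6  | Blender | 1431.52
7  | Trowel  | 1355.95
8  | Blender | 618    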